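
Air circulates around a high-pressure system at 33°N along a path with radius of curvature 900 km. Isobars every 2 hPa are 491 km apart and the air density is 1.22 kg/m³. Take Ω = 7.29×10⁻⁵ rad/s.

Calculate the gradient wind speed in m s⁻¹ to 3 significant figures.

Coriolis parameter at 33°N:
f = 2Ω sin φ = 2 × 7.29×10⁻⁵ × sin 33° = 7.94×10⁻⁵ s⁻¹
Pressure gradient: |∂P/∂n| = 200 Pa / 491000 m = 4.07×10⁻⁴ Pa/m
Geostrophic speed: V_g = |∂P/∂n|/(fρ) = 4.07×10⁻⁴/(7.94×10⁻⁵ × 1.22) = 4.20 m/s
Around a high, pressure-gradient force acts outward with centrifugal, so Coriolis balances both:
fV = (1/ρ)|∂P/∂n| + V²/R  →  V² − fR·V + fR·V_g = 0
With fR = 7.94×10⁻⁵ × 900×10³ m = 71.5 m/s:
V = [fR − √((fR)² − 4 fR V_g)]/2 = [71.5 − √(71.5² − 4×71.5×4.2)]/2 = 4.49 m/s
Supergeostrophic (V > V_g = 4.2 m/s), as expected around a high.

4.49 m s⁻¹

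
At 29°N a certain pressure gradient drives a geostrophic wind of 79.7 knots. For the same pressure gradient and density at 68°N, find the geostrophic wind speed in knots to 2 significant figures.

42 knots

With the same pressure gradient and density, V_g ∝ 1/f ∝ 1/sin φ.
V₂ = V₁ · sin φ₁ / sin φ₂ = 79.7 × sin 29° / sin 68°
V₂ = 79.7 × 0.4848/0.9272 = 42 knots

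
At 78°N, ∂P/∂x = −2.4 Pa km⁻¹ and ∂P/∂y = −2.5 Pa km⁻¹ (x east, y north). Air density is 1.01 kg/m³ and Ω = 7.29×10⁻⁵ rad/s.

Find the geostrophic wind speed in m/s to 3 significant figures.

Coriolis parameter at 78°N:
f = 2Ω sin φ = 2 × 7.29×10⁻⁵ × sin 78° = 1.43×10⁻⁴ s⁻¹
Component geostrophic relations (x east, y north):
u_g = −(1/(fρ)) ∂P/∂y,  v_g = (1/(fρ)) ∂P/∂x
u_g = −(−2.5×10⁻³)/(1.43×10⁻⁴ × 1.01) = 17.4 m/s;  v_g = (−2.4×10⁻³)/(1.43×10⁻⁴ × 1.01) = −16.7 m/s
|V_g| = √(u_g² + v_g²) = 24.1 m/s

24.1 m/s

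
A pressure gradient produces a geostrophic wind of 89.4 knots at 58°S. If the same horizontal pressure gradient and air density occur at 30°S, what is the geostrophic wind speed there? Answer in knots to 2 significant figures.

With the same pressure gradient and density, V_g ∝ 1/f ∝ 1/sin φ.
V₂ = V₁ · sin φ₁ / sin φ₂ = 89.4 × sin 58° / sin 30°
V₂ = 89.4 × 0.8480/0.5000 = 150 knots

150 knots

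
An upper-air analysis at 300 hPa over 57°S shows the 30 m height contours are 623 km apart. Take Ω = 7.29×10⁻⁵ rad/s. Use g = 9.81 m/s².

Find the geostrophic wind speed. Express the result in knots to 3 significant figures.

7.51 knots

Coriolis parameter at 57°S:
f = 2Ω sin φ = 2 × 7.29×10⁻⁵ × sin 57° = 1.22×10⁻⁴ s⁻¹
Height gradient: |∂Z/∂n| = 30 m / 623000 m = 4.82×10⁻⁵
On a pressure surface, geostrophic balance gives V_g = (g/f)|∂Z/∂n|:
V_g = 9.81 × 4.82×10⁻⁵ / 1.22×10⁻⁴ = 3.86 m/s
Converting: 3.86 m/s × 1.944 = 7.51 knots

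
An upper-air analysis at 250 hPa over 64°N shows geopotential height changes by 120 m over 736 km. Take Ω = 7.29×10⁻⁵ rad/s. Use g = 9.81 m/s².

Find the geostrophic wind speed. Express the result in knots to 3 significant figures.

Coriolis parameter at 64°N:
f = 2Ω sin φ = 2 × 7.29×10⁻⁵ × sin 64° = 1.31×10⁻⁴ s⁻¹
Height gradient: |∂Z/∂n| = 120 m / 736000 m = 1.63×10⁻⁴
On a pressure surface, geostrophic balance gives V_g = (g/f)|∂Z/∂n|:
V_g = 9.81 × 1.63×10⁻⁴ / 1.31×10⁻⁴ = 12.2 m/s
Converting: 12.2 m/s × 1.944 = 23.7 knots

23.7 knots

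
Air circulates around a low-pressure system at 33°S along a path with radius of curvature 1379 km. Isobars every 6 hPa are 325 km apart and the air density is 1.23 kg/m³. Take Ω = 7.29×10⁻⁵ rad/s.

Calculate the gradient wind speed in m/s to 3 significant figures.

16.4 m/s

Coriolis parameter at 33°S:
f = 2Ω sin φ = 2 × 7.29×10⁻⁵ × sin 33° = 7.94×10⁻⁵ s⁻¹
Pressure gradient: |∂P/∂n| = 600 Pa / 325000 m = 1.85×10⁻³ Pa/m
Geostrophic speed: V_g = |∂P/∂n|/(fρ) = 1.85×10⁻³/(7.94×10⁻⁵ × 1.23) = 18.9 m/s
Around a low, centrifugal force acts outward with Coriolis, so pressure-gradient force balances both:
(1/ρ)|∂P/∂n| = fV + V²/R  →  V² + fR·V − fR·V_g = 0
With fR = 7.94×10⁻⁵ × 1379×10³ m = 110 m/s:
V = [−fR + √((fR)² + 4 fR V_g)]/2 = [−110 + √(110² + 4×110×18.9)]/2 = 16.4 m/s
Subgeostrophic (V < V_g = 18.9 m/s), as expected around a low.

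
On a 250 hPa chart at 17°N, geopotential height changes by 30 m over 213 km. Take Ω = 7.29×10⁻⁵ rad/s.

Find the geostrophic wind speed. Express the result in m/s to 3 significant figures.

32.4 m/s

Coriolis parameter at 17°N:
f = 2Ω sin φ = 2 × 7.29×10⁻⁵ × sin 17° = 4.26×10⁻⁵ s⁻¹
Height gradient: |∂Z/∂n| = 30 m / 213000 m = 1.41×10⁻⁴
On a pressure surface, geostrophic balance gives V_g = (g/f)|∂Z/∂n|:
V_g = 9.81 × 1.41×10⁻⁴ / 4.26×10⁻⁵ = 32.4 m/s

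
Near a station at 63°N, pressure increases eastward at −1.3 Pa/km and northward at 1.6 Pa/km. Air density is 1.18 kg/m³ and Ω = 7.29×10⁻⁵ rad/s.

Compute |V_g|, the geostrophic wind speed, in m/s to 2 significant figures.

Coriolis parameter at 63°N:
f = 2Ω sin φ = 2 × 7.29×10⁻⁵ × sin 63° = 1.30×10⁻⁴ s⁻¹
Component geostrophic relations (x east, y north):
u_g = −(1/(fρ)) ∂P/∂y,  v_g = (1/(fρ)) ∂P/∂x
u_g = −(1.6×10⁻³)/(1.30×10⁻⁴ × 1.18) = −10.4 m/s;  v_g = (−1.3×10⁻³)/(1.30×10⁻⁴ × 1.18) = −8.48 m/s
|V_g| = √(u_g² + v_g²) = 13.4 m/s

13 m/s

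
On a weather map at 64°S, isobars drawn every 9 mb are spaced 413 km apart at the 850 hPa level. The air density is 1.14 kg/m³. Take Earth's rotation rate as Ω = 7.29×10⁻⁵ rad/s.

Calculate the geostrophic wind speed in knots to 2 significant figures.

Coriolis parameter at 64°S:
f = 2Ω sin φ = 2 × 7.29×10⁻⁵ × sin 64° = 1.31×10⁻⁴ s⁻¹
Pressure gradient: |∂P/∂n| = 900 Pa / 413000 m = 2.18×10⁻³ Pa/m
Geostrophic balance (pressure-gradient force = Coriolis force):
V_g = (1/(fρ)) |∂P/∂n| = 2.18×10⁻³ / (1.31×10⁻⁴ × 1.14) = 14.6 m/s
Converting: 14.6 m/s × 1.944 = 28 knots

28 knots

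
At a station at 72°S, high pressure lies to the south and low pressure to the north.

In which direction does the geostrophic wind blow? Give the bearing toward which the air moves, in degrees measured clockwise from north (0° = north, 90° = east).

270°

The pressure-gradient force points toward the north (bearing 000°).
Geostrophic balance: in the Southern Hemisphere the Coriolis force deflects motion to the left, so the geostrophic wind blows 90° to the left of the pressure-gradient force (low pressure on the right).
Rotating 000° by 90° counterclockwise gives 270° — the wind blows toward the west.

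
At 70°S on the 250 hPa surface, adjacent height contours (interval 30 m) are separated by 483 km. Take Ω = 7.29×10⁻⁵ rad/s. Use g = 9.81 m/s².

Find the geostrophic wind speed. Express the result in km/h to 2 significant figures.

16 km/h

Coriolis parameter at 70°S:
f = 2Ω sin φ = 2 × 7.29×10⁻⁵ × sin 70° = 1.37×10⁻⁴ s⁻¹
Height gradient: |∂Z/∂n| = 30 m / 483000 m = 6.21×10⁻⁵
On a pressure surface, geostrophic balance gives V_g = (g/f)|∂Z/∂n|:
V_g = 9.81 × 6.21×10⁻⁵ / 1.37×10⁻⁴ = 4.45 m/s
Converting: 4.45 m/s × 3.6 = 16 km/h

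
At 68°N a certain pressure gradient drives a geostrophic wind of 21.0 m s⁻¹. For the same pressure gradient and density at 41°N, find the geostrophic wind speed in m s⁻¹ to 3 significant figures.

29.7 m s⁻¹

With the same pressure gradient and density, V_g ∝ 1/f ∝ 1/sin φ.
V₂ = V₁ · sin φ₁ / sin φ₂ = 21.0 × sin 68° / sin 41°
V₂ = 21.0 × 0.9272/0.6561 = 29.7 m s⁻¹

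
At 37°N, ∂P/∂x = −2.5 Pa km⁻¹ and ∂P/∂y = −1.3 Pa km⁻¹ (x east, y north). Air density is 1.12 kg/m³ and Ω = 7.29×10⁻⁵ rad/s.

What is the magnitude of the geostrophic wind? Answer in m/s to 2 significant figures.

29 m/s

Coriolis parameter at 37°N:
f = 2Ω sin φ = 2 × 7.29×10⁻⁵ × sin 37° = 8.77×10⁻⁵ s⁻¹
Component geostrophic relations (x east, y north):
u_g = −(1/(fρ)) ∂P/∂y,  v_g = (1/(fρ)) ∂P/∂x
u_g = −(−1.3×10⁻³)/(8.77×10⁻⁵ × 1.12) = 13.2 m/s;  v_g = (−2.5×10⁻³)/(8.77×10⁻⁵ × 1.12) = −25.4 m/s
|V_g| = √(u_g² + v_g²) = 28.7 m/s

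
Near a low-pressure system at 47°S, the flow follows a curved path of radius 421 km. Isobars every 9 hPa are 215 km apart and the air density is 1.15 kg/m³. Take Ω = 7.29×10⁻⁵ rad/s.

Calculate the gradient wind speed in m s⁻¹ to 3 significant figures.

22.7 m s⁻¹

Coriolis parameter at 47°S:
f = 2Ω sin φ = 2 × 7.29×10⁻⁵ × sin 47° = 1.07×10⁻⁴ s⁻¹
Pressure gradient: |∂P/∂n| = 900 Pa / 215000 m = 4.19×10⁻³ Pa/m
Geostrophic speed: V_g = |∂P/∂n|/(fρ) = 4.19×10⁻³/(1.07×10⁻⁴ × 1.15) = 34.1 m/s
Around a low, centrifugal force acts outward with Coriolis, so pressure-gradient force balances both:
(1/ρ)|∂P/∂n| = fV + V²/R  →  V² + fR·V − fR·V_g = 0
With fR = 1.07×10⁻⁴ × 421×10³ m = 44.9 m/s:
V = [−fR + √((fR)² + 4 fR V_g)]/2 = [−44.9 + √(44.9² + 4×44.9×34.1)]/2 = 22.7 m/s
Subgeostrophic (V < V_g = 34.1 m/s), as expected around a low.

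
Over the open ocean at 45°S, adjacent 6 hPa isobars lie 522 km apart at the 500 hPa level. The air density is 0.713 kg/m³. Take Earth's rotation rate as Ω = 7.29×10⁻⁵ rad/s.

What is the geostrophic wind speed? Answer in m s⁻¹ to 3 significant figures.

15.6 m s⁻¹

Coriolis parameter at 45°S:
f = 2Ω sin φ = 2 × 7.29×10⁻⁵ × sin 45° = 1.03×10⁻⁴ s⁻¹
Pressure gradient: |∂P/∂n| = 600 Pa / 522000 m = 1.15×10⁻³ Pa/m
Geostrophic balance (pressure-gradient force = Coriolis force):
V_g = (1/(fρ)) |∂P/∂n| = 1.15×10⁻³ / (1.03×10⁻⁴ × 0.713) = 15.6 m/s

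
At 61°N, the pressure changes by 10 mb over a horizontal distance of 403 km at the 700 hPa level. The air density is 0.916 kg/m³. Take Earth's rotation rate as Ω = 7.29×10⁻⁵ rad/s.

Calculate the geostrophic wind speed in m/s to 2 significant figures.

Coriolis parameter at 61°N:
f = 2Ω sin φ = 2 × 7.29×10⁻⁵ × sin 61° = 1.28×10⁻⁴ s⁻¹
Pressure gradient: |∂P/∂n| = 1000 Pa / 403000 m = 2.48×10⁻³ Pa/m
Geostrophic balance (pressure-gradient force = Coriolis force):
V_g = (1/(fρ)) |∂P/∂n| = 2.48×10⁻³ / (1.28×10⁻⁴ × 0.916) = 21.2 m/s

21 m/s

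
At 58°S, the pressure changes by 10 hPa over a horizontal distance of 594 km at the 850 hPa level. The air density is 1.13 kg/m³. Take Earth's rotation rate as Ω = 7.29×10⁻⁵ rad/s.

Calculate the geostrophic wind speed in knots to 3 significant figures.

Coriolis parameter at 58°S:
f = 2Ω sin φ = 2 × 7.29×10⁻⁵ × sin 58° = 1.24×10⁻⁴ s⁻¹
Pressure gradient: |∂P/∂n| = 1000 Pa / 594000 m = 1.68×10⁻³ Pa/m
Geostrophic balance (pressure-gradient force = Coriolis force):
V_g = (1/(fρ)) |∂P/∂n| = 1.68×10⁻³ / (1.24×10⁻⁴ × 1.13) = 12.0 m/s
Converting: 12.0 m/s × 1.944 = 23.4 knots

23.4 knots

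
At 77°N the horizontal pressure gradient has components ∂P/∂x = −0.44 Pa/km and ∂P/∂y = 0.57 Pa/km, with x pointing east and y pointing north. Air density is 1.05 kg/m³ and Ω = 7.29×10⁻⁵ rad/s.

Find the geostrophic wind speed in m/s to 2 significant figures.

4.8 m/s

Coriolis parameter at 77°N:
f = 2Ω sin φ = 2 × 7.29×10⁻⁵ × sin 77° = 1.42×10⁻⁴ s⁻¹
Component geostrophic relations (x east, y north):
u_g = −(1/(fρ)) ∂P/∂y,  v_g = (1/(fρ)) ∂P/∂x
u_g = −(0.57×10⁻³)/(1.42×10⁻⁴ × 1.05) = −3.82 m/s;  v_g = (−0.44×10⁻³)/(1.42×10⁻⁴ × 1.05) = −2.95 m/s
|V_g| = √(u_g² + v_g²) = 4.83 m/s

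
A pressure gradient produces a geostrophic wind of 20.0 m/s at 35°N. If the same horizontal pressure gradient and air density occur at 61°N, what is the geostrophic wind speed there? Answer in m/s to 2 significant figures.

13 m/s

With the same pressure gradient and density, V_g ∝ 1/f ∝ 1/sin φ.
V₂ = V₁ · sin φ₁ / sin φ₂ = 20.0 × sin 35° / sin 61°
V₂ = 20.0 × 0.5736/0.8746 = 13 m/s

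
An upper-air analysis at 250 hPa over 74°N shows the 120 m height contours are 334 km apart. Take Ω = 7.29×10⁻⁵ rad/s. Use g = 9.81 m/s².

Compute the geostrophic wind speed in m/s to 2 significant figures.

25 m/s

Coriolis parameter at 74°N:
f = 2Ω sin φ = 2 × 7.29×10⁻⁵ × sin 74° = 1.40×10⁻⁴ s⁻¹
Height gradient: |∂Z/∂n| = 120 m / 334000 m = 3.59×10⁻⁴
On a pressure surface, geostrophic balance gives V_g = (g/f)|∂Z/∂n|:
V_g = 9.81 × 3.59×10⁻⁴ / 1.40×10⁻⁴ = 25.1 m/s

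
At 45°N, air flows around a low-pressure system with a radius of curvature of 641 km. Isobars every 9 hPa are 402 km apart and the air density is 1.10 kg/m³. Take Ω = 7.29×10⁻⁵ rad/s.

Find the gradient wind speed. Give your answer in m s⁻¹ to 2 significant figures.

Coriolis parameter at 45°N:
f = 2Ω sin φ = 2 × 7.29×10⁻⁵ × sin 45° = 1.03×10⁻⁴ s⁻¹
Pressure gradient: |∂P/∂n| = 900 Pa / 402000 m = 2.24×10⁻³ Pa/m
Geostrophic speed: V_g = |∂P/∂n|/(fρ) = 2.24×10⁻³/(1.03×10⁻⁴ × 1.10) = 19.7 m/s
Around a low, centrifugal force acts outward with Coriolis, so pressure-gradient force balances both:
(1/ρ)|∂P/∂n| = fV + V²/R  →  V² + fR·V − fR·V_g = 0
With fR = 1.03×10⁻⁴ × 641×10³ m = 66.1 m/s:
V = [−fR + √((fR)² + 4 fR V_g)]/2 = [−66.1 + √(66.1² + 4×66.1×19.7)]/2 = 15.9 m/s
Subgeostrophic (V < V_g = 19.7 m/s), as expected around a low.

16 m s⁻¹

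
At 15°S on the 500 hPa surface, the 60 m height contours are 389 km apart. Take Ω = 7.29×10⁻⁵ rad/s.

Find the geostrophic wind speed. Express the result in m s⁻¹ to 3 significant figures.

Coriolis parameter at 15°S:
f = 2Ω sin φ = 2 × 7.29×10⁻⁵ × sin 15° = 3.77×10⁻⁵ s⁻¹
Height gradient: |∂Z/∂n| = 60 m / 389000 m = 1.54×10⁻⁴
On a pressure surface, geostrophic balance gives V_g = (g/f)|∂Z/∂n|:
V_g = 9.81 × 1.54×10⁻⁴ / 3.77×10⁻⁵ = 40.1 m/s

40.1 m s⁻¹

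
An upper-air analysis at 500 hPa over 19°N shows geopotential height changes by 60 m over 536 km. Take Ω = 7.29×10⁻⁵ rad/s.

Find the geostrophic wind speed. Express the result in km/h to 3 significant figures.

83.3 km/h

Coriolis parameter at 19°N:
f = 2Ω sin φ = 2 × 7.29×10⁻⁵ × sin 19° = 4.75×10⁻⁵ s⁻¹
Height gradient: |∂Z/∂n| = 60 m / 536000 m = 1.12×10⁻⁴
On a pressure surface, geostrophic balance gives V_g = (g/f)|∂Z/∂n|:
V_g = 9.81 × 1.12×10⁻⁴ / 4.75×10⁻⁵ = 23.1 m/s
Converting: 23.1 m/s × 3.6 = 83.3 km/h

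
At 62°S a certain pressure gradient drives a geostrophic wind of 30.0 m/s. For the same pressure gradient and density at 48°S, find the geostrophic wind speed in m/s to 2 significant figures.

36 m/s

With the same pressure gradient and density, V_g ∝ 1/f ∝ 1/sin φ.
V₂ = V₁ · sin φ₁ / sin φ₂ = 30.0 × sin 62° / sin 48°
V₂ = 30.0 × 0.8829/0.7431 = 36 m/s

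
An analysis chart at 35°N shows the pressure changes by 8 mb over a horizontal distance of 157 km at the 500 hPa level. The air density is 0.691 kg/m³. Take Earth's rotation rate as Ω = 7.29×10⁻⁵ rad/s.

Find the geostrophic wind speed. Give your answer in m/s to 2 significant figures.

Coriolis parameter at 35°N:
f = 2Ω sin φ = 2 × 7.29×10⁻⁵ × sin 35° = 8.36×10⁻⁵ s⁻¹
Pressure gradient: |∂P/∂n| = 800 Pa / 157000 m = 5.10×10⁻³ Pa/m
Geostrophic balance (pressure-gradient force = Coriolis force):
V_g = (1/(fρ)) |∂P/∂n| = 5.10×10⁻³ / (8.36×10⁻⁵ × 0.691) = 88.2 m/s

88 m/s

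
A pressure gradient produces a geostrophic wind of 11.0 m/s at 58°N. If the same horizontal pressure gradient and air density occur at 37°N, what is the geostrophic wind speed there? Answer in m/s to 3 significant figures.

15.5 m/s

With the same pressure gradient and density, V_g ∝ 1/f ∝ 1/sin φ.
V₂ = V₁ · sin φ₁ / sin φ₂ = 11.0 × sin 58° / sin 37°
V₂ = 11.0 × 0.8480/0.6018 = 15.5 m/s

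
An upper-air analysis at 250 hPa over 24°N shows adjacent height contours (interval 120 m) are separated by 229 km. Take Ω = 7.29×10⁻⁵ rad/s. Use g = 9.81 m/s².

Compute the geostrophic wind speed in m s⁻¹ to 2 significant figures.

Coriolis parameter at 24°N:
f = 2Ω sin φ = 2 × 7.29×10⁻⁵ × sin 24° = 5.93×10⁻⁵ s⁻¹
Height gradient: |∂Z/∂n| = 120 m / 229000 m = 5.24×10⁻⁴
On a pressure surface, geostrophic balance gives V_g = (g/f)|∂Z/∂n|:
V_g = 9.81 × 5.24×10⁻⁴ / 5.93×10⁻⁵ = 86.7 m/s

87 m s⁻¹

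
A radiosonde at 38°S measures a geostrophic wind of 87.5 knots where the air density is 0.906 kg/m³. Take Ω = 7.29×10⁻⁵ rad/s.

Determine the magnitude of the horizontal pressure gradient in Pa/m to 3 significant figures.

Coriolis parameter at 38°S:
f = 2Ω sin φ = 2 × 7.29×10⁻⁵ × sin 38° = 8.98×10⁻⁵ s⁻¹
Wind speed in SI: 87.5 knots = 45.0 m/s
Geostrophic balance rearranged: |∂P/∂n| = f ρ V_g
|∂P/∂n| = 8.98×10⁻⁵ × 0.906 × 45.0 = 3.66×10⁻³ Pa/m

3.66×10⁻³ Pa/m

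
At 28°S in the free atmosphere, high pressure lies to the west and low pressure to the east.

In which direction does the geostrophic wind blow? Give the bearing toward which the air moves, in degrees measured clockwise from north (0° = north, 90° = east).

The pressure-gradient force points toward the east (bearing 090°).
Geostrophic balance: in the Southern Hemisphere the Coriolis force deflects motion to the left, so the geostrophic wind blows 90° to the left of the pressure-gradient force (low pressure on the right).
Rotating 090° by 90° counterclockwise gives 000° — the wind blows toward the north.

000°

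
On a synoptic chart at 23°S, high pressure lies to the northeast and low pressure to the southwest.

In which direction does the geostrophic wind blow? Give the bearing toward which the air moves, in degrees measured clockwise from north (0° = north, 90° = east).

The pressure-gradient force points toward the southwest (bearing 225°).
Geostrophic balance: in the Southern Hemisphere the Coriolis force deflects motion to the left, so the geostrophic wind blows 90° to the left of the pressure-gradient force (low pressure on the right).
Rotating 225° by 90° counterclockwise gives 135° — the wind blows toward the southeast.

135°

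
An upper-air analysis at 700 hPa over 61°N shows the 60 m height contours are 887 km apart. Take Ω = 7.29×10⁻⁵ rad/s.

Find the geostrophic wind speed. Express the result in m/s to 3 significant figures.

5.20 m/s

Coriolis parameter at 61°N:
f = 2Ω sin φ = 2 × 7.29×10⁻⁵ × sin 61° = 1.28×10⁻⁴ s⁻¹
Height gradient: |∂Z/∂n| = 60 m / 887000 m = 6.76×10⁻⁵
On a pressure surface, geostrophic balance gives V_g = (g/f)|∂Z/∂n|:
V_g = 9.81 × 6.76×10⁻⁵ / 1.28×10⁻⁴ = 5.20 m/s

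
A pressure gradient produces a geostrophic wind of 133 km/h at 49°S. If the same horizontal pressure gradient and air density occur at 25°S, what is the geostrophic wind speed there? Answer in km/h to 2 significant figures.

With the same pressure gradient and density, V_g ∝ 1/f ∝ 1/sin φ.
V₂ = V₁ · sin φ₁ / sin φ₂ = 133 × sin 49° / sin 25°
V₂ = 133 × 0.7547/0.4226 = 240 km/h

240 km/h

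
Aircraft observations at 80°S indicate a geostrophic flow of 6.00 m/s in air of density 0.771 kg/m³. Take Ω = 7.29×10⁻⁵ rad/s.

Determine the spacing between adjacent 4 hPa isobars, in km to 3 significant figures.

602 km

Coriolis parameter at 80°S:
f = 2Ω sin φ = 2 × 7.29×10⁻⁵ × sin 80° = 1.44×10⁻⁴ s⁻¹
Geostrophic balance rearranged: |∂P/∂n| = f ρ V_g
|∂P/∂n| = 1.44×10⁻⁴ × 0.771 × 6.00 = 6.64×10⁻⁴ Pa/m
Isobar spacing: Δn = ΔP/|∂P/∂n| = 400 Pa / 6.64×10⁻⁴ Pa/m = 602206 m ≈ 602 km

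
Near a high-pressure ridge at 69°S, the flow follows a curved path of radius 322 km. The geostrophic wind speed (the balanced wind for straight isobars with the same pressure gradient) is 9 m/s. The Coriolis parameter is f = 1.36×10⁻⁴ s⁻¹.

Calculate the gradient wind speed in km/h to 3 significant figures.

45.6 km/h

Around a high, pressure-gradient force acts outward with centrifugal, so Coriolis balances both:
fV = (1/ρ)|∂P/∂n| + V²/R  →  V² − fR·V + fR·V_g = 0
With fR = 1.36×10⁻⁴ × 322×10³ m = 43.8 m/s:
V = [fR − √((fR)² − 4 fR V_g)]/2 = [43.8 − √(43.8² − 4×43.8×9)]/2 = 12.7 m/s
Supergeostrophic (V > V_g = 9 m/s), as expected around a high.
Converting: 12.7 m/s × 3.6 = 45.6 km/h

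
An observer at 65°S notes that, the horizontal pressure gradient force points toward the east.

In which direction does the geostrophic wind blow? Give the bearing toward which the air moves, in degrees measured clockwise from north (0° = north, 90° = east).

The pressure-gradient force points toward the east (bearing 090°).
Geostrophic balance: in the Southern Hemisphere the Coriolis force deflects motion to the left, so the geostrophic wind blows 90° to the left of the pressure-gradient force (low pressure on the right).
Rotating 090° by 90° counterclockwise gives 000° — the wind blows toward the north.

000°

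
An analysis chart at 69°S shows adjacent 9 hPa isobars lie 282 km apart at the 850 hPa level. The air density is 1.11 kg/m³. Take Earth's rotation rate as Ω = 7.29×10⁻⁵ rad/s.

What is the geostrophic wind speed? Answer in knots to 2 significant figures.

41 knots

Coriolis parameter at 69°S:
f = 2Ω sin φ = 2 × 7.29×10⁻⁵ × sin 69° = 1.36×10⁻⁴ s⁻¹
Pressure gradient: |∂P/∂n| = 900 Pa / 282000 m = 3.19×10⁻³ Pa/m
Geostrophic balance (pressure-gradient force = Coriolis force):
V_g = (1/(fρ)) |∂P/∂n| = 3.19×10⁻³ / (1.36×10⁻⁴ × 1.11) = 21.1 m/s
Converting: 21.1 m/s × 1.944 = 41 knots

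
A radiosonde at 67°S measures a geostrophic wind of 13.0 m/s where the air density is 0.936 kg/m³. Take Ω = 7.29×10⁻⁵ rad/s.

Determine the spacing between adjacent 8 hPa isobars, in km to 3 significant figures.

Coriolis parameter at 67°S:
f = 2Ω sin φ = 2 × 7.29×10⁻⁵ × sin 67° = 1.34×10⁻⁴ s⁻¹
Geostrophic balance rearranged: |∂P/∂n| = f ρ V_g
|∂P/∂n| = 1.34×10⁻⁴ × 0.936 × 13.0 = 1.63×10⁻³ Pa/m
Isobar spacing: Δn = ΔP/|∂P/∂n| = 800 Pa / 1.63×10⁻³ Pa/m = 489877 m ≈ 490 km

490 km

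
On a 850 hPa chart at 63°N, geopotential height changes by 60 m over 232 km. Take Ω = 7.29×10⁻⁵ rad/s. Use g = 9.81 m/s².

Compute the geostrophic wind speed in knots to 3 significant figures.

38.0 knots

Coriolis parameter at 63°N:
f = 2Ω sin φ = 2 × 7.29×10⁻⁵ × sin 63° = 1.30×10⁻⁴ s⁻¹
Height gradient: |∂Z/∂n| = 60 m / 232000 m = 2.59×10⁻⁴
On a pressure surface, geostrophic balance gives V_g = (g/f)|∂Z/∂n|:
V_g = 9.81 × 2.59×10⁻⁴ / 1.30×10⁻⁴ = 19.5 m/s
Converting: 19.5 m/s × 1.944 = 38.0 knots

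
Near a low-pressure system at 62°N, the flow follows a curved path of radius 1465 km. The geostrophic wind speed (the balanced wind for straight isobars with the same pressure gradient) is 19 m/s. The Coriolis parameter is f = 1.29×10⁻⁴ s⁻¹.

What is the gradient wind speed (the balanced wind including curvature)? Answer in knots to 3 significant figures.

Around a low, centrifugal force acts outward with Coriolis, so pressure-gradient force balances both:
(1/ρ)|∂P/∂n| = fV + V²/R  →  V² + fR·V − fR·V_g = 0
With fR = 1.29×10⁻⁴ × 1465×10³ m = 189 m/s:
V = [−fR + √((fR)² + 4 fR V_g)]/2 = [−189 + √(189² + 4×189×19)]/2 = 17.4 m/s
Subgeostrophic (V < V_g = 19 m/s), as expected around a low.
Converting: 17.4 m/s × 1.944 = 33.8 knots

33.8 knots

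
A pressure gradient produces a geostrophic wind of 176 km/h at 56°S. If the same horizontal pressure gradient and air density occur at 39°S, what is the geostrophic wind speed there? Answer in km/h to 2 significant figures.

With the same pressure gradient and density, V_g ∝ 1/f ∝ 1/sin φ.
V₂ = V₁ · sin φ₁ / sin φ₂ = 176 × sin 56° / sin 39°
V₂ = 176 × 0.8290/0.6293 = 230 km/h

230 km/h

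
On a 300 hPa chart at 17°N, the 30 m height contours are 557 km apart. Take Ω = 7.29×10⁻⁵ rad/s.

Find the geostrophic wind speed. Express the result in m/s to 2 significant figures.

12 m/s

Coriolis parameter at 17°N:
f = 2Ω sin φ = 2 × 7.29×10⁻⁵ × sin 17° = 4.26×10⁻⁵ s⁻¹
Height gradient: |∂Z/∂n| = 30 m / 557000 m = 5.39×10⁻⁵
On a pressure surface, geostrophic balance gives V_g = (g/f)|∂Z/∂n|:
V_g = 9.81 × 5.39×10⁻⁵ / 4.26×10⁻⁵ = 12.4 m/s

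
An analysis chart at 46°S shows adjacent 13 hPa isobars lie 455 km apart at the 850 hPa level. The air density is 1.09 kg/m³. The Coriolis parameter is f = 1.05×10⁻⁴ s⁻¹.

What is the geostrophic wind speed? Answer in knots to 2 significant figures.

49 knots

Pressure gradient: |∂P/∂n| = 1300 Pa / 455000 m = 2.86×10⁻³ Pa/m
Geostrophic balance (pressure-gradient force = Coriolis force):
V_g = (1/(fρ)) |∂P/∂n| = 2.86×10⁻³ / (1.05×10⁻⁴ × 1.09) = 25.0 m/s
Converting: 25.0 m/s × 1.944 = 49 knots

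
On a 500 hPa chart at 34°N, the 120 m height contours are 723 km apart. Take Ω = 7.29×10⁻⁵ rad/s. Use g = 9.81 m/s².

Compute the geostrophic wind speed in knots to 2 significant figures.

39 knots

Coriolis parameter at 34°N:
f = 2Ω sin φ = 2 × 7.29×10⁻⁵ × sin 34° = 8.15×10⁻⁵ s⁻¹
Height gradient: |∂Z/∂n| = 120 m / 723000 m = 1.66×10⁻⁴
On a pressure surface, geostrophic balance gives V_g = (g/f)|∂Z/∂n|:
V_g = 9.81 × 1.66×10⁻⁴ / 8.15×10⁻⁵ = 20.0 m/s
Converting: 20.0 m/s × 1.944 = 39 knots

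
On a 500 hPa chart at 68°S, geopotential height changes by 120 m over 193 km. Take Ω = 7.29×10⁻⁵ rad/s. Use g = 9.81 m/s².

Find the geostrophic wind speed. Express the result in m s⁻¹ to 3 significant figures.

45.1 m s⁻¹

Coriolis parameter at 68°S:
f = 2Ω sin φ = 2 × 7.29×10⁻⁵ × sin 68° = 1.35×10⁻⁴ s⁻¹
Height gradient: |∂Z/∂n| = 120 m / 193000 m = 6.22×10⁻⁴
On a pressure surface, geostrophic balance gives V_g = (g/f)|∂Z/∂n|:
V_g = 9.81 × 6.22×10⁻⁴ / 1.35×10⁻⁴ = 45.1 m/s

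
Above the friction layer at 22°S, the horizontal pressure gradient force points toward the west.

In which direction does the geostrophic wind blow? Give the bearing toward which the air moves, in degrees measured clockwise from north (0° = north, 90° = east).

The pressure-gradient force points toward the west (bearing 270°).
Geostrophic balance: in the Southern Hemisphere the Coriolis force deflects motion to the left, so the geostrophic wind blows 90° to the left of the pressure-gradient force (low pressure on the right).
Rotating 270° by 90° counterclockwise gives 180° — the wind blows toward the south.

180°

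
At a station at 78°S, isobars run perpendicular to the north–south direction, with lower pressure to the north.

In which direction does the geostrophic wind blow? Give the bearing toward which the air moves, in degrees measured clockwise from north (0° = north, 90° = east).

270°

The pressure-gradient force points toward the north (bearing 000°).
Geostrophic balance: in the Southern Hemisphere the Coriolis force deflects motion to the left, so the geostrophic wind blows 90° to the left of the pressure-gradient force (low pressure on the right).
Rotating 000° by 90° counterclockwise gives 270° — the wind blows toward the west.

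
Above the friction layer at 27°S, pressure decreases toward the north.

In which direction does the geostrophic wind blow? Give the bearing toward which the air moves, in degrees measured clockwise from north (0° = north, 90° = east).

270°

The pressure-gradient force points toward the north (bearing 000°).
Geostrophic balance: in the Southern Hemisphere the Coriolis force deflects motion to the left, so the geostrophic wind blows 90° to the left of the pressure-gradient force (low pressure on the right).
Rotating 000° by 90° counterclockwise gives 270° — the wind blows toward the west.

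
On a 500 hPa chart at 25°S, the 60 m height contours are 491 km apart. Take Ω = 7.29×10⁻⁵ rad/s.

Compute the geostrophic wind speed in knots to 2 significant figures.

Coriolis parameter at 25°S:
f = 2Ω sin φ = 2 × 7.29×10⁻⁵ × sin 25° = 6.16×10⁻⁵ s⁻¹
Height gradient: |∂Z/∂n| = 60 m / 491000 m = 1.22×10⁻⁴
On a pressure surface, geostrophic balance gives V_g = (g/f)|∂Z/∂n|:
V_g = 9.81 × 1.22×10⁻⁴ / 6.16×10⁻⁵ = 19.5 m/s
Converting: 19.5 m/s × 1.944 = 38 knots

38 knots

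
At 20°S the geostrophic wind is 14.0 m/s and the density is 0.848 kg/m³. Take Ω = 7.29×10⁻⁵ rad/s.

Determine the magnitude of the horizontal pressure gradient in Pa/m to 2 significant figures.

Coriolis parameter at 20°S:
f = 2Ω sin φ = 2 × 7.29×10⁻⁵ × sin 20° = 4.99×10⁻⁵ s⁻¹
Geostrophic balance rearranged: |∂P/∂n| = f ρ V_g
|∂P/∂n| = 4.99×10⁻⁵ × 0.848 × 14.0 = 5.92×10⁻⁴ Pa/m

5.9×10⁻⁴ Pa/m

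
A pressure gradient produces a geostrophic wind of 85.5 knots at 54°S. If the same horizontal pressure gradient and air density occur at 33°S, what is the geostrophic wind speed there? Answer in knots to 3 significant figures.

With the same pressure gradient and density, V_g ∝ 1/f ∝ 1/sin φ.
V₂ = V₁ · sin φ₁ / sin φ₂ = 85.5 × sin 54° / sin 33°
V₂ = 85.5 × 0.8090/0.5446 = 127 knots

127 knots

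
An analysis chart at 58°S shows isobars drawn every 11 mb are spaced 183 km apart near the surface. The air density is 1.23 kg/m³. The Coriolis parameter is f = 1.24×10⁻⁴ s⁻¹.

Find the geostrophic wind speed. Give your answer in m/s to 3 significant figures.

Pressure gradient: |∂P/∂n| = 1100 Pa / 183000 m = 6.01×10⁻³ Pa/m
Geostrophic balance (pressure-gradient force = Coriolis force):
V_g = (1/(fρ)) |∂P/∂n| = 6.01×10⁻³ / (1.24×10⁻⁴ × 1.23) = 39.4 m/s

39.4 m/s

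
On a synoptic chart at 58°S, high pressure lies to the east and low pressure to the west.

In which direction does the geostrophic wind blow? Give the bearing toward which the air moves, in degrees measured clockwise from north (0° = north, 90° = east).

The pressure-gradient force points toward the west (bearing 270°).
Geostrophic balance: in the Southern Hemisphere the Coriolis force deflects motion to the left, so the geostrophic wind blows 90° to the left of the pressure-gradient force (low pressure on the right).
Rotating 270° by 90° counterclockwise gives 180° — the wind blows toward the south.

180°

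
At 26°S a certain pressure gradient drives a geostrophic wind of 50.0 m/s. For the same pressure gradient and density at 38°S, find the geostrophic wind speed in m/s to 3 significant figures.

With the same pressure gradient and density, V_g ∝ 1/f ∝ 1/sin φ.
V₂ = V₁ · sin φ₁ / sin φ₂ = 50.0 × sin 26° / sin 38°
V₂ = 50.0 × 0.4384/0.6157 = 35.6 m/s

35.6 m/s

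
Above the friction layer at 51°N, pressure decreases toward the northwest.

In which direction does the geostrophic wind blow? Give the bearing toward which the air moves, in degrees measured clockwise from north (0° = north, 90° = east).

The pressure-gradient force points toward the northwest (bearing 315°).
Geostrophic balance: in the Northern Hemisphere the Coriolis force deflects motion to the right, so the geostrophic wind blows 90° to the right of the pressure-gradient force (low pressure on the left).
Rotating 315° by 90° clockwise gives 045° — the wind blows toward the northeast.

045°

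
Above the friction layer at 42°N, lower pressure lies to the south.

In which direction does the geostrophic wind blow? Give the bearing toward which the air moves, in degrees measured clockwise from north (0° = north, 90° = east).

The pressure-gradient force points toward the south (bearing 180°).
Geostrophic balance: in the Northern Hemisphere the Coriolis force deflects motion to the right, so the geostrophic wind blows 90° to the right of the pressure-gradient force (low pressure on the left).
Rotating 180° by 90° clockwise gives 270° — the wind blows toward the west.

270°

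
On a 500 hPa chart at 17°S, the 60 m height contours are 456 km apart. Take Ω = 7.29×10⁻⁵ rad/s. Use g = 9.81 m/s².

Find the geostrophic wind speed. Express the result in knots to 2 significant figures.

59 knots

Coriolis parameter at 17°S:
f = 2Ω sin φ = 2 × 7.29×10⁻⁵ × sin 17° = 4.26×10⁻⁵ s⁻¹
Height gradient: |∂Z/∂n| = 60 m / 456000 m = 1.32×10⁻⁴
On a pressure surface, geostrophic balance gives V_g = (g/f)|∂Z/∂n|:
V_g = 9.81 × 1.32×10⁻⁴ / 4.26×10⁻⁵ = 30.3 m/s
Converting: 30.3 m/s × 1.944 = 59 knots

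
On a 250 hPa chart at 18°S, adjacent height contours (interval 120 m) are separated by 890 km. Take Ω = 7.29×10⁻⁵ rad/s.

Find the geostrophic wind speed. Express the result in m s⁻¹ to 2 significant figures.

Coriolis parameter at 18°S:
f = 2Ω sin φ = 2 × 7.29×10⁻⁵ × sin 18° = 4.51×10⁻⁵ s⁻¹
Height gradient: |∂Z/∂n| = 120 m / 890000 m = 1.35×10⁻⁴
On a pressure surface, geostrophic balance gives V_g = (g/f)|∂Z/∂n|:
V_g = 9.81 × 1.35×10⁻⁴ / 4.51×10⁻⁵ = 29.4 m/s

29 m s⁻¹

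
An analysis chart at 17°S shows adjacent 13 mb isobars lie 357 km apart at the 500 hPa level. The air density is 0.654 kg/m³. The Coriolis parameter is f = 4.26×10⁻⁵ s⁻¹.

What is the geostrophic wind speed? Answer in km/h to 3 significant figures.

471 km/h

Pressure gradient: |∂P/∂n| = 1300 Pa / 357000 m = 3.64×10⁻³ Pa/m
Geostrophic balance (pressure-gradient force = Coriolis force):
V_g = (1/(fρ)) |∂P/∂n| = 3.64×10⁻³ / (4.26×10⁻⁵ × 0.654) = 131 m/s
Converting: 131 m/s × 3.6 = 471 km/h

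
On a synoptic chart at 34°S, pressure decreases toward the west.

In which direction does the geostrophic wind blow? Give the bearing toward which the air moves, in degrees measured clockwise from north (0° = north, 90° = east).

The pressure-gradient force points toward the west (bearing 270°).
Geostrophic balance: in the Southern Hemisphere the Coriolis force deflects motion to the left, so the geostrophic wind blows 90° to the left of the pressure-gradient force (low pressure on the right).
Rotating 270° by 90° counterclockwise gives 180° — the wind blows toward the south.

180°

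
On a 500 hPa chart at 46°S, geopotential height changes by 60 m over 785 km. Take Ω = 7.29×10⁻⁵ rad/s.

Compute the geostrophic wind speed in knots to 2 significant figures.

Coriolis parameter at 46°S:
f = 2Ω sin φ = 2 × 7.29×10⁻⁵ × sin 46° = 1.05×10⁻⁴ s⁻¹
Height gradient: |∂Z/∂n| = 60 m / 785000 m = 7.64×10⁻⁵
On a pressure surface, geostrophic balance gives V_g = (g/f)|∂Z/∂n|:
V_g = 9.81 × 7.64×10⁻⁵ / 1.05×10⁻⁴ = 7.15 m/s
Converting: 7.15 m/s × 1.944 = 14 knots

14 knots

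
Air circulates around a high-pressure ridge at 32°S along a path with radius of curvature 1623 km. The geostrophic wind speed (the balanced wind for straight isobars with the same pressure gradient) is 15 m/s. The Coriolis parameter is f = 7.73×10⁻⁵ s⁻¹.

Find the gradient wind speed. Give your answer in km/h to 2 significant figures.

Around a high, pressure-gradient force acts outward with centrifugal, so Coriolis balances both:
fV = (1/ρ)|∂P/∂n| + V²/R  →  V² − fR·V + fR·V_g = 0
With fR = 7.73×10⁻⁵ × 1623×10³ m = 125 m/s:
V = [fR − √((fR)² − 4 fR V_g)]/2 = [125 − √(125² − 4×125×15)]/2 = 17.4 m/s
Supergeostrophic (V > V_g = 15 m/s), as expected around a high.
Converting: 17.4 m/s × 3.6 = 63 km/h

63 km/h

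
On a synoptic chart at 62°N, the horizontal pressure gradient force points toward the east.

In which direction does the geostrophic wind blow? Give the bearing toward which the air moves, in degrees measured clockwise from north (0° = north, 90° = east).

The pressure-gradient force points toward the east (bearing 090°).
Geostrophic balance: in the Northern Hemisphere the Coriolis force deflects motion to the right, so the geostrophic wind blows 90° to the right of the pressure-gradient force (low pressure on the left).
Rotating 090° by 90° clockwise gives 180° — the wind blows toward the south.

180°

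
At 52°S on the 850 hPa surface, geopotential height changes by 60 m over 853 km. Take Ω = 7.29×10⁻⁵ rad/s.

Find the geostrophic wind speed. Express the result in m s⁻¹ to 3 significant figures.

Coriolis parameter at 52°S:
f = 2Ω sin φ = 2 × 7.29×10⁻⁵ × sin 52° = 1.15×10⁻⁴ s⁻¹
Height gradient: |∂Z/∂n| = 60 m / 853000 m = 7.03×10⁻⁵
On a pressure surface, geostrophic balance gives V_g = (g/f)|∂Z/∂n|:
V_g = 9.81 × 7.03×10⁻⁵ / 1.15×10⁻⁴ = 6.01 m/s

6.01 m s⁻¹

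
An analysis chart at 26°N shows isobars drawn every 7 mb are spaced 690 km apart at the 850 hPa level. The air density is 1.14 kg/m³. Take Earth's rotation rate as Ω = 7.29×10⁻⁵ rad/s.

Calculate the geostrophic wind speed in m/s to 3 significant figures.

Coriolis parameter at 26°N:
f = 2Ω sin φ = 2 × 7.29×10⁻⁵ × sin 26° = 6.39×10⁻⁵ s⁻¹
Pressure gradient: |∂P/∂n| = 700 Pa / 690000 m = 1.01×10⁻³ Pa/m
Geostrophic balance (pressure-gradient force = Coriolis force):
V_g = (1/(fρ)) |∂P/∂n| = 1.01×10⁻³ / (6.39×10⁻⁵ × 1.14) = 13.9 m/s

13.9 m/s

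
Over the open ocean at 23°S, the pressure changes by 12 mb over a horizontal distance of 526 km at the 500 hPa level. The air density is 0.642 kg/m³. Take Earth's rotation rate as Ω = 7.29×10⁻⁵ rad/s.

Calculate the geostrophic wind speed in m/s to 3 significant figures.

62.4 m/s

Coriolis parameter at 23°S:
f = 2Ω sin φ = 2 × 7.29×10⁻⁵ × sin 23° = 5.70×10⁻⁵ s⁻¹
Pressure gradient: |∂P/∂n| = 1200 Pa / 526000 m = 2.28×10⁻³ Pa/m
Geostrophic balance (pressure-gradient force = Coriolis force):
V_g = (1/(fρ)) |∂P/∂n| = 2.28×10⁻³ / (5.70×10⁻⁵ × 0.642) = 62.4 m/s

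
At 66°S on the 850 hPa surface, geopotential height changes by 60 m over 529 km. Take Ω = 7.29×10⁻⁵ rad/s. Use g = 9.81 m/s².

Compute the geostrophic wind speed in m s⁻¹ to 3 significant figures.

Coriolis parameter at 66°S:
f = 2Ω sin φ = 2 × 7.29×10⁻⁵ × sin 66° = 1.33×10⁻⁴ s⁻¹
Height gradient: |∂Z/∂n| = 60 m / 529000 m = 1.13×10⁻⁴
On a pressure surface, geostrophic balance gives V_g = (g/f)|∂Z/∂n|:
V_g = 9.81 × 1.13×10⁻⁴ / 1.33×10⁻⁴ = 8.35 m/s

8.35 m s⁻¹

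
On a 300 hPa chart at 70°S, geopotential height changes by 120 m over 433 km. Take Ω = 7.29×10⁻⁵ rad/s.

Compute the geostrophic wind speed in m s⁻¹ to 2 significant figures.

Coriolis parameter at 70°S:
f = 2Ω sin φ = 2 × 7.29×10⁻⁵ × sin 70° = 1.37×10⁻⁴ s⁻¹
Height gradient: |∂Z/∂n| = 120 m / 433000 m = 2.77×10⁻⁴
On a pressure surface, geostrophic balance gives V_g = (g/f)|∂Z/∂n|:
V_g = 9.81 × 2.77×10⁻⁴ / 1.37×10⁻⁴ = 19.8 m/s

20 m s⁻¹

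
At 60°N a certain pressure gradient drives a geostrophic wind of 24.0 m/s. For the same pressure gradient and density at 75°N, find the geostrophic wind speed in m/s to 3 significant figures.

21.5 m/s

With the same pressure gradient and density, V_g ∝ 1/f ∝ 1/sin φ.
V₂ = V₁ · sin φ₁ / sin φ₂ = 24.0 × sin 60° / sin 75°
V₂ = 24.0 × 0.8660/0.9659 = 21.5 m/s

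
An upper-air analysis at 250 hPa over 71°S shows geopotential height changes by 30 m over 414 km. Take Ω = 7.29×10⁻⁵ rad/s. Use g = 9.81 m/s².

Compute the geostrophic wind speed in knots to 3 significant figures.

10.0 knots

Coriolis parameter at 71°S:
f = 2Ω sin φ = 2 × 7.29×10⁻⁵ × sin 71° = 1.38×10⁻⁴ s⁻¹
Height gradient: |∂Z/∂n| = 30 m / 414000 m = 7.25×10⁻⁵
On a pressure surface, geostrophic balance gives V_g = (g/f)|∂Z/∂n|:
V_g = 9.81 × 7.25×10⁻⁵ / 1.38×10⁻⁴ = 5.16 m/s
Converting: 5.16 m/s × 1.944 = 10.0 knots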